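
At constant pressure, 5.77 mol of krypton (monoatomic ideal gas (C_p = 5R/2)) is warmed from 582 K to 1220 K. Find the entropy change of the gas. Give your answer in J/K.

ΔS = 88.8 J/K

At constant pressure, ΔS = nC_p ln(T₂/T₁) with C_p = 5R/2 = 20.79 J mol⁻¹ K⁻¹.
ΔS = 5.77 × 20.79 × ln(1220/582) = 88.8 J/K.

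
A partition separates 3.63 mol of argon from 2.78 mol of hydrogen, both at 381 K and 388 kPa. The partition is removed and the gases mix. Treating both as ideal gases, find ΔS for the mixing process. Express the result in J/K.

Mole fractions: x_A = 3.63/6.41 = 0.566, x_B = 0.434.
ΔS_mix = −R(n_A ln x_A + n_B ln x_B) = −8.314 × (3.63 ln 0.566 + 2.78 ln 0.434) = 36.5 J/K.

ΔS_mix = 36.5 J/K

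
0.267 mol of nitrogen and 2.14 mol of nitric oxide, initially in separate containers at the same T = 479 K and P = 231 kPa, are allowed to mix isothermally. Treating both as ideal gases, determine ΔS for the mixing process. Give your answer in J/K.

Mole fractions: x_A = 0.267/2.41 = 0.111, x_B = 0.889.
ΔS_mix = −R(n_A ln x_A + n_B ln x_B) = −8.314 × (0.267 ln 0.111 + 2.14 ln 0.889) = 6.97 J/K.

ΔS_mix = 6.97 J/K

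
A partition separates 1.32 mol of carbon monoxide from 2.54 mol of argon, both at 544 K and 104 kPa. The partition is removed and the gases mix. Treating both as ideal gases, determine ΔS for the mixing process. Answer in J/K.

Mole fractions: x_A = 1.32/3.86 = 0.342, x_B = 0.658.
ΔS_mix = −R(n_A ln x_A + n_B ln x_B) = −8.314 × (1.32 ln 0.342 + 2.54 ln 0.658) = 20.6 J/K.

ΔS_mix = 20.6 J/K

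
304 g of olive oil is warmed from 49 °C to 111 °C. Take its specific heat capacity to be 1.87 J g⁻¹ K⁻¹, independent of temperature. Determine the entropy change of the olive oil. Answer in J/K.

ΔS = 100 J/K

In kelvin: T₁ = 322.15 K, T₂ = 384.15 K. ΔS = ∫dQ_rev/T = m c ln(T₂/T₁) = 304 × 1.87 × ln(384.15/322.15) = 100 J/K.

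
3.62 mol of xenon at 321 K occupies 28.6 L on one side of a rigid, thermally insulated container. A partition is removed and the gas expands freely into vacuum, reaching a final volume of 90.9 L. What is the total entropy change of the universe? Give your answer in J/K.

ΔS_universe = 34.8 J/K

For an ideal gas in free expansion Q = 0 and W = 0, so T is unchanged.
Entropy is a state function; using a reversible isothermal path, ΔS_gas = nR ln(V₂/V₁) = 3.62 × 8.314 × ln(90.9/28.6) = 34.8 J/K.
The insulated surroundings exchange no heat, so ΔS_surr = 0 and ΔS_universe = ΔS_gas.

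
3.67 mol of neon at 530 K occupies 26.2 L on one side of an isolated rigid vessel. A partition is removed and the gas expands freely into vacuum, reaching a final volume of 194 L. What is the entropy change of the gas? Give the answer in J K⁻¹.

ΔS_gas = 61.1 J/K

No heat is exchanged and no work is done, so the ideal-gas temperature stays constant.
Entropy is a state function; using a reversible isothermal path, ΔS_gas = nR ln(V₂/V₁) = 3.67 × 8.314 × ln(194/26.2) = 61.1 J/K.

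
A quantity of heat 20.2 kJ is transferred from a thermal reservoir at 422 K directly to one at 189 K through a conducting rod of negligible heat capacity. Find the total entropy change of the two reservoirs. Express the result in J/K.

ΔS_hot = −Q/T_H = −20200/422 = -47.87 J/K and ΔS_cold = +Q/T_C = 20200/189 = 106.9 J/K.
ΔS_total = -47.87 + 106.9 = 59 J/K, positive as the second law requires.

ΔS_total = 59 J/K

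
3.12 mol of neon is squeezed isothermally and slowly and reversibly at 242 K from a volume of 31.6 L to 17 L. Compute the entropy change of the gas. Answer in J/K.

ΔS_gas = -16.1 J/K

For an isothermal ideal gas ΔS_gas = nR ln(V₂/V₁) = 3.12 × 8.314 × ln(17/31.6) = -16.1 J/K.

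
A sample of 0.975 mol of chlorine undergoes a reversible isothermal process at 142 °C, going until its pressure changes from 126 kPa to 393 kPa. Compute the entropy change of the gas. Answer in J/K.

For an isothermal ideal gas ΔS_gas = nR ln(P₁/P₂) = 0.975 × 8.314 × ln(126/393) = -9.22 J/K.

ΔS_gas = -9.22 J/K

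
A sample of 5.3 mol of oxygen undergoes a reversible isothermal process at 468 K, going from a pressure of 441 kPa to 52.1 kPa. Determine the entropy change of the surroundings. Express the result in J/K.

ΔS_surr = -94.1 J/K

For an isothermal ideal gas ΔS_gas = nR ln(P₁/P₂) = 5.3 × 8.314 × ln(441/52.1) = 94.1 J/K.
The process is reversible, so ΔS_surr = −ΔS_gas = -94.1 J/K and ΔS_universe = 0.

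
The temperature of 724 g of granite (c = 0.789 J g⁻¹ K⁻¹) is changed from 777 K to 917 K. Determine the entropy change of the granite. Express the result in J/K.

ΔS = 94.6 J/K

ΔS = ∫dQ_rev/T = m c ln(T₂/T₁) = 724 × 0.789 × ln(917/777) = 94.6 J/K.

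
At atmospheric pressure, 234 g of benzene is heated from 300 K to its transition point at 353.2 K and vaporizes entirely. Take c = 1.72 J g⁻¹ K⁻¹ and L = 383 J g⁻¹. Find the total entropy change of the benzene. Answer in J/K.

Warming step: ΔS₁ = m c ln(T_tr/T_i) = 234 × 1.72 × ln(353.2/300) = 65.71 J/K.
Phase change: ΔS₂ = +mL/T_tr = 234 × 383 / 353.2 = 253.7 J/K.
ΔS_total = (65.71) + (253.7) = 319 J/K.

ΔS = 319 J/K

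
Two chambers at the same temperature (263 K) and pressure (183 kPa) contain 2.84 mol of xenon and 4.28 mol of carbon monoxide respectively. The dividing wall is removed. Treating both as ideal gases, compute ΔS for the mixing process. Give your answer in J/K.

ΔS_mix = 39.8 J/K

Mole fractions: x_A = 2.84/7.12 = 0.399, x_B = 0.601.
ΔS_mix = −R(n_A ln x_A + n_B ln x_B) = −8.314 × (2.84 ln 0.399 + 4.28 ln 0.601) = 39.8 J/K.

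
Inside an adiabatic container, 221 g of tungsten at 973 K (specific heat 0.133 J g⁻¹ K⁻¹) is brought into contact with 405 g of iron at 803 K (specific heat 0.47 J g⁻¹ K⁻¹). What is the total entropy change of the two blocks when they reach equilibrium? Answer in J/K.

Energy balance: T_f = (m₁c₁T₁ + m₂c₂T₂)/(m₁c₁ + m₂c₂) = 825.74 K.
ΔS₁ = m₁c₁ ln(T_f/T₁) = 29.393 × ln(825.74/973) = -4.8235 J/K.
ΔS₂ = m₂c₂ ln(T_f/T₂) = 190.35 × ln(825.74/803) = 5.3154 J/K.
ΔS_total = -4.8235 + 5.3154 = 0.492 J/K.

ΔS_total = 0.492 J/K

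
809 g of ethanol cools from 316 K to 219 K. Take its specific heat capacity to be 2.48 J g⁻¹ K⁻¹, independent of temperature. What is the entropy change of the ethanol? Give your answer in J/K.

ΔS = -736 J/K

ΔS = ∫dQ_rev/T = m c ln(T₂/T₁) = 809 × 2.48 × ln(219/316) = -736 J/K.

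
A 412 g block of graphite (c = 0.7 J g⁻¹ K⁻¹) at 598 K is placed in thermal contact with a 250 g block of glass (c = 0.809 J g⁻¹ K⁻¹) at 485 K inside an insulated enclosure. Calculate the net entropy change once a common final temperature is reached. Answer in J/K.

Energy balance: T_f = (m₁c₁T₁ + m₂c₂T₂)/(m₁c₁ + m₂c₂) = 551.42 K.
ΔS₁ = m₁c₁ ln(T_f/T₁) = 288.4 × ln(551.42/598) = -23.39 J/K.
ΔS₂ = m₂c₂ ln(T_f/T₂) = 202.25 × ln(551.42/485) = 25.96 J/K.
ΔS_total = -23.39 + 25.96 = 2.57 J/K.

ΔS_total = 2.57 J/K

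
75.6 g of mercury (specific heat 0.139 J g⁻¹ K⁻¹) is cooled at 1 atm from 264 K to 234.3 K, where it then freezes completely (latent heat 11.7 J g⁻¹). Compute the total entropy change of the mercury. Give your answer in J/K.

Cooling step: ΔS₁ = m c ln(T_tr/T_i) = 75.6 × 0.139 × ln(234.3/264) = -1.254 J/K.
Phase change: ΔS₂ = −mL/T_tr = −75.6 × 11.7 / 234.3 = -3.775 J/K.
ΔS_total = (-1.254) + (-3.775) = -5.03 J/K.

ΔS = -5.03 J/K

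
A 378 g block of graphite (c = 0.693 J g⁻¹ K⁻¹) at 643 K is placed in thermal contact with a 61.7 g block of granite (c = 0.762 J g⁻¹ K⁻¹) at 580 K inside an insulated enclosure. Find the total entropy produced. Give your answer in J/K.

ΔS_total = 0.207 J/K

Energy balance: T_f = (m₁c₁T₁ + m₂c₂T₂)/(m₁c₁ + m₂c₂) = 633.41 K.
ΔS₁ = m₁c₁ ln(T_f/T₁) = 261.954 × ln(633.41/643) = -3.935 J/K.
ΔS₂ = m₂c₂ ln(T_f/T₂) = 47.0154 × ln(633.41/580) = 4.142 J/K.
ΔS_total = -3.935 + 4.142 = 0.207 J/K.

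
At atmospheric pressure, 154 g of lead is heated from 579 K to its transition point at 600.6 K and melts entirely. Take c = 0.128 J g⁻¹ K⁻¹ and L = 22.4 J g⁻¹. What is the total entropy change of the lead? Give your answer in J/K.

ΔS = 6.47 J/K

Warming step: ΔS₁ = m c ln(T_tr/T_i) = 154 × 0.128 × ln(600.6/579) = 0.722 J/K.
Phase change: ΔS₂ = +mL/T_tr = 154 × 22.4 / 600.6 = 5.744 J/K.
ΔS_total = (0.722) + (5.744) = 6.47 J/K.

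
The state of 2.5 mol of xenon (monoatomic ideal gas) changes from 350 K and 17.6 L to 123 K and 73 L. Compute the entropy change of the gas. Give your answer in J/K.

ΔS = -3.04 J/K

Entropy is a state function: ΔS = nC_V ln(T₂/T₁) + nR ln(V₂/V₁), with C_V = 3R/2 = 12.47 J mol⁻¹ K⁻¹ for a monoatomic ideal gas.
ΔS = 2.5 × [12.47 × ln(123/350) + 8.314 × ln(73/17.6)] = -3.04 J/K.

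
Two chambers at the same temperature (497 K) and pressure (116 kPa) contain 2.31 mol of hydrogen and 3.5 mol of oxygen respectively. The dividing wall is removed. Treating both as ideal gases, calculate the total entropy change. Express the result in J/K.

ΔS_mix = 32.5 J/K

Mole fractions: x_A = 2.31/5.81 = 0.398, x_B = 0.602.
ΔS_mix = −R(n_A ln x_A + n_B ln x_B) = −8.314 × (2.31 ln 0.398 + 3.5 ln 0.602) = 32.5 J/K.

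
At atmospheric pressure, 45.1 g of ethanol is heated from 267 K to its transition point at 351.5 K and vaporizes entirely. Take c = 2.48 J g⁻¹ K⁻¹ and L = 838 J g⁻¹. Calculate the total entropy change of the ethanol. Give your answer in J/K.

ΔS = 138 J/K

Warming step: ΔS₁ = m c ln(T_tr/T_i) = 45.1 × 2.48 × ln(351.5/267) = 30.75 J/K.
Phase change: ΔS₂ = +mL/T_tr = 45.1 × 838 / 351.5 = 107.5 J/K.
ΔS_total = (30.75) + (107.5) = 138 J/K.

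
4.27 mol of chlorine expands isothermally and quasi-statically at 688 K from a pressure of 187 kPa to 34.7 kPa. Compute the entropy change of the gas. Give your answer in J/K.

For an isothermal ideal gas ΔS_gas = nR ln(P₁/P₂) = 4.27 × 8.314 × ln(187/34.7) = 59.8 J/K.

ΔS_gas = 59.8 J/K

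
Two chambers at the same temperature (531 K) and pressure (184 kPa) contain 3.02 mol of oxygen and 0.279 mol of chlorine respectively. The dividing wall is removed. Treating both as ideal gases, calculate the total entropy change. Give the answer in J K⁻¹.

Mole fractions: x_A = 3.02/3.3 = 0.915, x_B = 0.0846.
ΔS_mix = −R(n_A ln x_A + n_B ln x_B) = −8.314 × (3.02 ln 0.915 + 0.279 ln 0.0846) = 7.95 J/K.

ΔS_mix = 7.95 J/K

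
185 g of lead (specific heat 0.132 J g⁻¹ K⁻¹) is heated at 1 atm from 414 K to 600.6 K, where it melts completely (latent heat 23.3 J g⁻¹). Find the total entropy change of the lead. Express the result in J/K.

Warming step: ΔS₁ = m c ln(T_tr/T_i) = 185 × 0.132 × ln(600.6/414) = 9.086 J/K.
Phase change: ΔS₂ = +mL/T_tr = 185 × 23.3 / 600.6 = 7.177 J/K.
ΔS_total = (9.086) + (7.177) = 16.3 J/K.

ΔS = 16.3 J/K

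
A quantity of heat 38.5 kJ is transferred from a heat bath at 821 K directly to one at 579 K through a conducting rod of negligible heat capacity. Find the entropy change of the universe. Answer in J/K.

ΔS_hot = −Q/T_H = −38500/821 = -46.89 J/K and ΔS_cold = +Q/T_C = 38500/579 = 66.49 J/K.
ΔS_total = -46.89 + 66.49 = 19.6 J/K, positive as the second law requires.

ΔS_total = 19.6 J/K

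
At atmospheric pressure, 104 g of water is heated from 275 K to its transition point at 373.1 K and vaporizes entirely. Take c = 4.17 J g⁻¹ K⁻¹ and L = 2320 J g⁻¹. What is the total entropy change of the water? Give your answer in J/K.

Warming step: ΔS₁ = m c ln(T_tr/T_i) = 104 × 4.17 × ln(373.1/275) = 132.3 J/K.
Phase change: ΔS₂ = +mL/T_tr = 104 × 2320 / 373.1 = 646.7 J/K.
ΔS_total = (132.3) + (646.7) = 779 J/K.

ΔS = 779 J/K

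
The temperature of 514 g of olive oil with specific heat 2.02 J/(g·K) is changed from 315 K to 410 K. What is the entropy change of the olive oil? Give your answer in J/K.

ΔS = 274 J/K

ΔS = ∫dQ_rev/T = m c ln(T₂/T₁) = 514 × 2.02 × ln(410/315) = 274 J/K.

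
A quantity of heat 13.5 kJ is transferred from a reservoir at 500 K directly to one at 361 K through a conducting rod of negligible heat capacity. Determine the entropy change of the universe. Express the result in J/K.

ΔS_hot = −Q/T_H = −13500/500 = -27 J/K and ΔS_cold = +Q/T_C = 13500/361 = 37.4 J/K.
ΔS_total = -27 + 37.4 = 10.4 J/K, positive as the second law requires.

ΔS_total = 10.4 J/K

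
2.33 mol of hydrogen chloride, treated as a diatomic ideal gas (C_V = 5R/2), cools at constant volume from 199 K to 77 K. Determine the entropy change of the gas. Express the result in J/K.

At constant volume, ΔS = nC_V ln(T₂/T₁) with C_V = 5R/2 = 20.79 J mol⁻¹ K⁻¹.
ΔS = 2.33 × 20.79 × ln(77/199) = -46 J/K.

ΔS = -46 J/K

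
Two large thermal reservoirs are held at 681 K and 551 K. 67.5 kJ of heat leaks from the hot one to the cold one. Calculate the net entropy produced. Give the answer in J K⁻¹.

ΔS_hot = −Q/T_H = −67500/681 = -99.12 J/K and ΔS_cold = +Q/T_C = 67500/551 = 122.5 J/K.
ΔS_total = -99.12 + 122.5 = 23.4 J/K, positive as the second law requires.

ΔS_total = 23.4 J/K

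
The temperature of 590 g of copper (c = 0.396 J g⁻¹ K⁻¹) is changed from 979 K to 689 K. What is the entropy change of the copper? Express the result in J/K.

ΔS = -82.1 J/K

ΔS = ∫dQ_rev/T = m c ln(T₂/T₁) = 590 × 0.396 × ln(689/979) = -82.1 J/K.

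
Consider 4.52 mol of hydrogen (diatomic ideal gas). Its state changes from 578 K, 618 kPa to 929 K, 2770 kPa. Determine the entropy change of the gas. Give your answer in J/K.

ΔS = 6.04 J/K

ΔS = nC_p ln(T₂/T₁) − nR ln(P₂/P₁), with C_p = 7R/2 = 29.1 J mol⁻¹ K⁻¹ for a diatomic ideal gas.
ΔS = 4.52 × [29.1 × ln(929/578) − 8.314 × ln(2770/618)] = 6.04 J/K.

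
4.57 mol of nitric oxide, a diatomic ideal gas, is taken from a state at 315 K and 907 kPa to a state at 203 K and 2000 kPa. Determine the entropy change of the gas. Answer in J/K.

ΔS = nC_p ln(T₂/T₁) − nR ln(P₂/P₁), with C_p = 7R/2 = 29.1 J mol⁻¹ K⁻¹ for a diatomic ideal gas.
ΔS = 4.57 × [29.1 × ln(203/315) − 8.314 × ln(2000/907)] = -88.5 J/K.

ΔS = -88.5 J/K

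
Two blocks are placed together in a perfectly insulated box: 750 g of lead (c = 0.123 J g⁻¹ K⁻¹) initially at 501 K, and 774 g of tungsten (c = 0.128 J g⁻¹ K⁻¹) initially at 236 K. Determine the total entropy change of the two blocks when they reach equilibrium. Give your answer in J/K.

ΔS_total = 13.3 J/K

Energy balance: T_f = (m₁c₁T₁ + m₂c₂T₂)/(m₁c₁ + m₂c₂) = 363.78 K.
ΔS₁ = m₁c₁ ln(T_f/T₁) = 92.25 × ln(363.78/501) = -29.53 J/K.
ΔS₂ = m₂c₂ ln(T_f/T₂) = 99.072 × ln(363.78/236) = 42.87 J/K.
ΔS_total = -29.53 + 42.87 = 13.3 J/K.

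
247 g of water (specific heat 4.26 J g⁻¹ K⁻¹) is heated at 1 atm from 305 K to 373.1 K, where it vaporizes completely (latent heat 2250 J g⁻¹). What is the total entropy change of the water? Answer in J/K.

ΔS = 1700 J/K

Warming step: ΔS₁ = m c ln(T_tr/T_i) = 247 × 4.26 × ln(373.1/305) = 212.1 J/K.
Phase change: ΔS₂ = +mL/T_tr = 247 × 2250 / 373.1 = 1490 J/K.
ΔS_total = (212.1) + (1490) = 1700 J/K.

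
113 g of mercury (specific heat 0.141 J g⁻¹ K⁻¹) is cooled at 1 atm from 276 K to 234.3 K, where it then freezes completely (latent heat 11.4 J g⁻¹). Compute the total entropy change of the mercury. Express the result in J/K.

Cooling step: ΔS₁ = m c ln(T_tr/T_i) = 113 × 0.141 × ln(234.3/276) = -2.61 J/K.
Phase change: ΔS₂ = −mL/T_tr = −113 × 11.4 / 234.3 = -5.498 J/K.
ΔS_total = (-2.61) + (-5.498) = -8.11 J/K.

ΔS = -8.11 J/K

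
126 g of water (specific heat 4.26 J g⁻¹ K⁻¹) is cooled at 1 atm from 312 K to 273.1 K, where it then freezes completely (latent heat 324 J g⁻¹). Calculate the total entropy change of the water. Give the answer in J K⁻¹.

Cooling step: ΔS₁ = m c ln(T_tr/T_i) = 126 × 4.26 × ln(273.1/312) = -71.48 J/K.
Phase change: ΔS₂ = −mL/T_tr = −126 × 324 / 273.1 = -149.5 J/K.
ΔS_total = (-71.48) + (-149.5) = -221 J/K.

ΔS = -221 J/K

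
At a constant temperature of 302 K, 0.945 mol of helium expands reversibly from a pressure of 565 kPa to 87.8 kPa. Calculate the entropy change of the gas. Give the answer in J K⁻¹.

For an isothermal ideal gas ΔS_gas = nR ln(P₁/P₂) = 0.945 × 8.314 × ln(565/87.8) = 14.6 J/K.

ΔS_gas = 14.6 J/K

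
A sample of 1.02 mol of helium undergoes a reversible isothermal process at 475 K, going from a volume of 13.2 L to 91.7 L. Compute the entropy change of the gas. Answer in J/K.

ΔS_gas = 16.4 J/K

For an isothermal ideal gas ΔS_gas = nR ln(V₂/V₁) = 1.02 × 8.314 × ln(91.7/13.2) = 16.4 J/K.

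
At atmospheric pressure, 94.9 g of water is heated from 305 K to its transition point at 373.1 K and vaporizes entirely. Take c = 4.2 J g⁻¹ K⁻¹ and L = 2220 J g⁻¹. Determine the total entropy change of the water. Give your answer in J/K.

Warming step: ΔS₁ = m c ln(T_tr/T_i) = 94.9 × 4.2 × ln(373.1/305) = 80.33 J/K.
Phase change: ΔS₂ = +mL/T_tr = 94.9 × 2220 / 373.1 = 564.7 J/K.
ΔS_total = (80.33) + (564.7) = 645 J/K.

ΔS = 645 J/K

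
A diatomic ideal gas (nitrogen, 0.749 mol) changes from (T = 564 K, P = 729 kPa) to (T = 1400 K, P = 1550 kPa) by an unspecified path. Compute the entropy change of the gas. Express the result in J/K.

ΔS = nC_p ln(T₂/T₁) − nR ln(P₂/P₁), with C_p = 7R/2 = 29.1 J mol⁻¹ K⁻¹ for a diatomic ideal gas.
ΔS = 0.749 × [29.1 × ln(1400/564) − 8.314 × ln(1550/729)] = 15.1 J/K.

ΔS = 15.1 J/K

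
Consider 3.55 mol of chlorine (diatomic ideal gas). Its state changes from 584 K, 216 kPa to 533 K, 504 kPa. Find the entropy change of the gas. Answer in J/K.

ΔS = -34.4 J/K

ΔS = nC_p ln(T₂/T₁) − nR ln(P₂/P₁), with C_p = 7R/2 = 29.1 J mol⁻¹ K⁻¹ for a diatomic ideal gas.
ΔS = 3.55 × [29.1 × ln(533/584) − 8.314 × ln(504/216)] = -34.4 J/K.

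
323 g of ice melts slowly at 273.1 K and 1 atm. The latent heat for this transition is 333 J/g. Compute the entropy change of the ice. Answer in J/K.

Heat absorbed by the substance: Q = mL = 323 × 333 = 107559 J.
At constant T, ΔS = Q_rev/T = 107559 / 273.1 = 394 J/K.

ΔS = 394 J/K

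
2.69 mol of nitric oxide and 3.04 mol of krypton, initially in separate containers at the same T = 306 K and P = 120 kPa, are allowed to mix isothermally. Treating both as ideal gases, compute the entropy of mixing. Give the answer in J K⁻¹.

Mole fractions: x_A = 2.69/5.73 = 0.469, x_B = 0.531.
ΔS_mix = −R(n_A ln x_A + n_B ln x_B) = −8.314 × (2.69 ln 0.469 + 3.04 ln 0.531) = 32.9 J/K.

ΔS_mix = 32.9 J/K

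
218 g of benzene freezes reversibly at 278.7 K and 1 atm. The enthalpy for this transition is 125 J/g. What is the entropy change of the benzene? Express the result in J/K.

Heat released by the substance: Q = −mL = −218 × 125 = −27250 J.
At constant T, ΔS = Q_rev/T = −27250 / 278.7 = -97.8 J/K.

ΔS = -97.8 J/K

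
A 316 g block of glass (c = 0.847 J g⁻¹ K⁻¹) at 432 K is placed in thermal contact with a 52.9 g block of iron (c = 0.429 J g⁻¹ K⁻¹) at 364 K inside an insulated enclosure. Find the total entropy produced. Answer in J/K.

Energy balance: T_f = (m₁c₁T₁ + m₂c₂T₂)/(m₁c₁ + m₂c₂) = 426.68 K.
ΔS₁ = m₁c₁ ln(T_f/T₁) = 267.652 × ln(426.68/432) = -3.3134 J/K.
ΔS₂ = m₂c₂ ln(T_f/T₂) = 22.6941 × ln(426.68/364) = 3.6059 J/K.
ΔS_total = -3.3134 + 3.6059 = 0.292 J/K.

ΔS_total = 0.292 J/K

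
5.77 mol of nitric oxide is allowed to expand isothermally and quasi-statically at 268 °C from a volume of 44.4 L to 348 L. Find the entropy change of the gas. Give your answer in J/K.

For an isothermal ideal gas ΔS_gas = nR ln(V₂/V₁) = 5.77 × 8.314 × ln(348/44.4) = 98.8 J/K.

ΔS_gas = 98.8 J/K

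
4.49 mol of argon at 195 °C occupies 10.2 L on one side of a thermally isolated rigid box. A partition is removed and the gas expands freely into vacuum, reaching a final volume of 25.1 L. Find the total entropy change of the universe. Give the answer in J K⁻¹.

No heat is exchanged and no work is done, so the ideal-gas temperature stays constant.
Entropy is a state function; using a reversible isothermal path, ΔS_gas = nR ln(V₂/V₁) = 4.49 × 8.314 × ln(25.1/10.2) = 33.6 J/K.
The insulated surroundings exchange no heat, so ΔS_surr = 0 and ΔS_universe = ΔS_gas.

ΔS_universe = 33.6 J/K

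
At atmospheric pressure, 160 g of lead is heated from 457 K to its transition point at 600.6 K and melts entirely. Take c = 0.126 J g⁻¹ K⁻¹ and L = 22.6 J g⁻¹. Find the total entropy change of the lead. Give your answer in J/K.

ΔS = 11.5 J/K

Warming step: ΔS₁ = m c ln(T_tr/T_i) = 160 × 0.126 × ln(600.6/457) = 5.509 J/K.
Phase change: ΔS₂ = +mL/T_tr = 160 × 22.6 / 600.6 = 6.021 J/K.
ΔS_total = (5.509) + (6.021) = 11.5 J/K.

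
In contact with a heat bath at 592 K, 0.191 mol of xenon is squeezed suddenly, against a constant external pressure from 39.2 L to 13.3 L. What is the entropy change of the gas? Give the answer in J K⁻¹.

Entropy is a state function, so ΔS_gas depends only on the end states.
For an isothermal ideal gas ΔS_gas = nR ln(V₂/V₁) = 0.191 × 8.314 × ln(13.3/39.2) = -1.72 J/K.

ΔS_gas = -1.72 J/K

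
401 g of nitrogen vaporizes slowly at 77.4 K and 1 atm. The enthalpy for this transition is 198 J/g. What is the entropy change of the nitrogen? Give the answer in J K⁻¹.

Heat absorbed by the substance: Q = mL = 401 × 198 = 79398 J.
At constant T, ΔS = Q_rev/T = 79398 / 77.4 = 1030 J/K.

ΔS = 1030 J/K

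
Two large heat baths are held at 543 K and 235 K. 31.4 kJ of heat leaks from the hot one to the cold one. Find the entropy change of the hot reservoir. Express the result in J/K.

ΔS_hot = -57.8 J/K

The hot reservoir loses heat Q, so ΔS_hot = −Q/T_H = −31400/543 = -57.8 J/K.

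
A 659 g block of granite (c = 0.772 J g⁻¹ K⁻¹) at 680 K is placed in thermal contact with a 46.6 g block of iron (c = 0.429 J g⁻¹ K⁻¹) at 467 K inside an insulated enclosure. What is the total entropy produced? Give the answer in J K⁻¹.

Energy balance: T_f = (m₁c₁T₁ + m₂c₂T₂)/(m₁c₁ + m₂c₂) = 671.95 K.
ΔS₁ = m₁c₁ ln(T_f/T₁) = 508.748 × ln(671.95/680) = -6.061 J/K.
ΔS₂ = m₂c₂ ln(T_f/T₂) = 19.9914 × ln(671.95/467) = 7.274 J/K.
ΔS_total = -6.061 + 7.274 = 1.21 J/K.

ΔS_total = 1.21 J/K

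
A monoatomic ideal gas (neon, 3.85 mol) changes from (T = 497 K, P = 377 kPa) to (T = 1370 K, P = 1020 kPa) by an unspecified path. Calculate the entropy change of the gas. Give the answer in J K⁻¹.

ΔS = nC_p ln(T₂/T₁) − nR ln(P₂/P₁), with C_p = 5R/2 = 20.79 J mol⁻¹ K⁻¹ for a monoatomic ideal gas.
ΔS = 3.85 × [20.79 × ln(1370/497) − 8.314 × ln(1020/377)] = 49.3 J/K.

ΔS = 49.3 J/K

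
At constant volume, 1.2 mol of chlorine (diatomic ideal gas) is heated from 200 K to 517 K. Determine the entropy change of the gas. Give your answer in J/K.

ΔS = 23.7 J/K

At constant volume, ΔS = nC_V ln(T₂/T₁) with C_V = 5R/2 = 20.79 J mol⁻¹ K⁻¹.
ΔS = 1.2 × 20.79 × ln(517/200) = 23.7 J/K.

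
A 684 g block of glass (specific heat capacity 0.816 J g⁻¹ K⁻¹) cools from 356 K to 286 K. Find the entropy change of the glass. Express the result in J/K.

ΔS = ∫dQ_rev/T = m c ln(T₂/T₁) = 684 × 0.816 × ln(286/356) = -122 J/K.

ΔS = -122 J/K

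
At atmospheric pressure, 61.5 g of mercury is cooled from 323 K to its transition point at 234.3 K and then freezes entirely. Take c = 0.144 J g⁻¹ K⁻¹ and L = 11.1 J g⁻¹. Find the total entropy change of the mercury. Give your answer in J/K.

ΔS = -5.76 J/K

Cooling step: ΔS₁ = m c ln(T_tr/T_i) = 61.5 × 0.144 × ln(234.3/323) = -2.843 J/K.
Phase change: ΔS₂ = −mL/T_tr = −61.5 × 11.1 / 234.3 = -2.914 J/K.
ΔS_total = (-2.843) + (-2.914) = -5.76 J/K.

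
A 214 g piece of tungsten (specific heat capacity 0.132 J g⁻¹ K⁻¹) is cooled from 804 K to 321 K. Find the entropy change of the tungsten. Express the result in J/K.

ΔS = -25.9 J/K

ΔS = ∫dQ_rev/T = m c ln(T₂/T₁) = 214 × 0.132 × ln(321/804) = -25.9 J/K.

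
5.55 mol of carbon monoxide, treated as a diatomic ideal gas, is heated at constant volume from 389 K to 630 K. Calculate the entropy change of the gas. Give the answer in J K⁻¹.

ΔS = 55.6 J/K

At constant volume, ΔS = nC_V ln(T₂/T₁) with C_V = 5R/2 = 20.79 J mol⁻¹ K⁻¹.
ΔS = 5.55 × 20.79 × ln(630/389) = 55.6 J/K.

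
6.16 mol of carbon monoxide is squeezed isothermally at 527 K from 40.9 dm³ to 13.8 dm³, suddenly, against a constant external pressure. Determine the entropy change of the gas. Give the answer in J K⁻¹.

Entropy is a state function, so ΔS_gas depends only on the end states.
For an isothermal ideal gas ΔS_gas = nR ln(V₂/V₁) = 6.16 × 8.314 × ln(13.8/40.9) = -55.6 J/K.

ΔS_gas = -55.6 J/K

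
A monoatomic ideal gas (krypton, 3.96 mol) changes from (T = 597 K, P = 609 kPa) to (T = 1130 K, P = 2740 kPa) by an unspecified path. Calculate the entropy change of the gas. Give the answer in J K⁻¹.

ΔS = 3 J/K

ΔS = nC_p ln(T₂/T₁) − nR ln(P₂/P₁), with C_p = 5R/2 = 20.79 J mol⁻¹ K⁻¹ for a monoatomic ideal gas.
ΔS = 3.96 × [20.79 × ln(1130/597) − 8.314 × ln(2740/609)] = 3 J/K.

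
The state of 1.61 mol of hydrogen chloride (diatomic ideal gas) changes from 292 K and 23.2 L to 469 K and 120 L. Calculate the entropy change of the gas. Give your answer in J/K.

ΔS = 37.9 J/K

Entropy is a state function: ΔS = nC_V ln(T₂/T₁) + nR ln(V₂/V₁), with C_V = 5R/2 = 20.79 J mol⁻¹ K⁻¹ for a diatomic ideal gas.
ΔS = 1.61 × [20.79 × ln(469/292) + 8.314 × ln(120/23.2)] = 37.9 J/K.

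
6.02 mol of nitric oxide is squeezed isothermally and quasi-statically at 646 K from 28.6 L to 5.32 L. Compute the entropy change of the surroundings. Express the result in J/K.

For an isothermal ideal gas ΔS_gas = nR ln(V₂/V₁) = 6.02 × 8.314 × ln(5.32/28.6) = -84.2 J/K.
The process is reversible, so ΔS_surr = −ΔS_gas = 84.2 J/K and ΔS_universe = 0.

ΔS_surr = 84.2 J/K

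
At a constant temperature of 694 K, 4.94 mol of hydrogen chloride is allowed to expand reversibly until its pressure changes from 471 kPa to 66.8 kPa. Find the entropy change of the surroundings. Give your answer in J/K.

ΔS_surr = -80.2 J/K

For an isothermal ideal gas ΔS_gas = nR ln(P₁/P₂) = 4.94 × 8.314 × ln(471/66.8) = 80.2 J/K.
The process is reversible, so ΔS_surr = −ΔS_gas = -80.2 J/K and ΔS_universe = 0.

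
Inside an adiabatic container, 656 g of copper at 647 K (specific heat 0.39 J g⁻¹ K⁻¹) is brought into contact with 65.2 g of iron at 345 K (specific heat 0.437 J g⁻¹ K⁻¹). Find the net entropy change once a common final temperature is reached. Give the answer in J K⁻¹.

ΔS_total = 4.3 J/K

Energy balance: T_f = (m₁c₁T₁ + m₂c₂T₂)/(m₁c₁ + m₂c₂) = 616.74 K.
ΔS₁ = m₁c₁ ln(T_f/T₁) = 255.84 × ln(616.74/647) = -12.2556 J/K.
ΔS₂ = m₂c₂ ln(T_f/T₂) = 28.4924 × ln(616.74/345) = 16.5512 J/K.
ΔS_total = -12.2556 + 16.5512 = 4.3 J/K.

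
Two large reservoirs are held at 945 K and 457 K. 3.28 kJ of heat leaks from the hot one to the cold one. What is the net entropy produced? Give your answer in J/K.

ΔS_total = 3.71 J/K

ΔS_hot = −Q/T_H = −3280/945 = -3.471 J/K and ΔS_cold = +Q/T_C = 3280/457 = 7.177 J/K.
ΔS_total = -3.471 + 7.177 = 3.71 J/K, positive as the second law requires.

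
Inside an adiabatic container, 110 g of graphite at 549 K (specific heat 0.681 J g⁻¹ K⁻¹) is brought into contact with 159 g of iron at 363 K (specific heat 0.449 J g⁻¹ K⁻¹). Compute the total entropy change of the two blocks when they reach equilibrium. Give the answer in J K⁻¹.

ΔS_total = 3.1 J/K

Energy balance: T_f = (m₁c₁T₁ + m₂c₂T₂)/(m₁c₁ + m₂c₂) = 458.24 K.
ΔS₁ = m₁c₁ ln(T_f/T₁) = 74.91 × ln(458.24/549) = -13.537 J/K.
ΔS₂ = m₂c₂ ln(T_f/T₂) = 71.391 × ln(458.24/363) = 16.633 J/K.
ΔS_total = -13.537 + 16.633 = 3.1 J/K.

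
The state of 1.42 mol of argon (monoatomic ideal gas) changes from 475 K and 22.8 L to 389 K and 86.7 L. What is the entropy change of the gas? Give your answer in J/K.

Entropy is a state function: ΔS = nC_V ln(T₂/T₁) + nR ln(V₂/V₁), with C_V = 3R/2 = 12.47 J mol⁻¹ K⁻¹ for a monoatomic ideal gas.
ΔS = 1.42 × [12.47 × ln(389/475) + 8.314 × ln(86.7/22.8)] = 12.2 J/K.

ΔS = 12.2 J/K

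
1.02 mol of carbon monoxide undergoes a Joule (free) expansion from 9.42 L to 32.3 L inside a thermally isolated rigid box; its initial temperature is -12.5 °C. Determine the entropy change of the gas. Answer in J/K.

ΔS_gas = 10.4 J/K

For an ideal gas in free expansion Q = 0 and W = 0, so T is unchanged.
Entropy is a state function; using a reversible isothermal path, ΔS_gas = nR ln(V₂/V₁) = 1.02 × 8.314 × ln(32.3/9.42) = 10.4 J/K.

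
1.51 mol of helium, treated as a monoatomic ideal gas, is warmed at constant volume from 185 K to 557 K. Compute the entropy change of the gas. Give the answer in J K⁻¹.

At constant volume, ΔS = nC_V ln(T₂/T₁) with C_V = 3R/2 = 12.47 J mol⁻¹ K⁻¹.
ΔS = 1.51 × 12.47 × ln(557/185) = 20.8 J/K.

ΔS = 20.8 J/K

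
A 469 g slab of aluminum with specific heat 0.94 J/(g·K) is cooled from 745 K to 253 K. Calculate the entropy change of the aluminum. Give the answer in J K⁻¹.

ΔS = -476 J/K

ΔS = ∫dQ_rev/T = m c ln(T₂/T₁) = 469 × 0.94 × ln(253/745) = -476 J/K.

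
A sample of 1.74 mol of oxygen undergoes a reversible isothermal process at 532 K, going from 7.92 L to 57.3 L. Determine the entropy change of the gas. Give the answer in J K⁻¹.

ΔS_gas = 28.6 J/K

For an isothermal ideal gas ΔS_gas = nR ln(V₂/V₁) = 1.74 × 8.314 × ln(57.3/7.92) = 28.6 J/K.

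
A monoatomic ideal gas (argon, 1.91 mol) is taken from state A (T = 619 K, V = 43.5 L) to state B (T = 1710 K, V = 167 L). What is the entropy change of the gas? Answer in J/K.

ΔS = 45.6 J/K

Entropy is a state function: ΔS = nC_V ln(T₂/T₁) + nR ln(V₂/V₁), with C_V = 3R/2 = 12.47 J mol⁻¹ K⁻¹ for a monoatomic ideal gas.
ΔS = 1.91 × [12.47 × ln(1710/619) + 8.314 × ln(167/43.5)] = 45.6 J/K.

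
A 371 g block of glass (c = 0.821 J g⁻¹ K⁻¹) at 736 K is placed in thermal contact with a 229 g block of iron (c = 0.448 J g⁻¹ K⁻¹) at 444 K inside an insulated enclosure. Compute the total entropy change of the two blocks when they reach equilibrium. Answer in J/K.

ΔS_total = 8.97 J/K

Energy balance: T_f = (m₁c₁T₁ + m₂c₂T₂)/(m₁c₁ + m₂c₂) = 662.43 K.
ΔS₁ = m₁c₁ ln(T_f/T₁) = 304.591 × ln(662.43/736) = -32.08 J/K.
ΔS₂ = m₂c₂ ln(T_f/T₂) = 102.592 × ln(662.43/444) = 41.05 J/K.
ΔS_total = -32.08 + 41.05 = 8.97 J/K.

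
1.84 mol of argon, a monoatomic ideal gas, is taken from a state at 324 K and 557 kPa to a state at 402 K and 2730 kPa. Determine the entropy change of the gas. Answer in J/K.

ΔS = nC_p ln(T₂/T₁) − nR ln(P₂/P₁), with C_p = 5R/2 = 20.79 J mol⁻¹ K⁻¹ for a monoatomic ideal gas.
ΔS = 1.84 × [20.79 × ln(402/324) − 8.314 × ln(2730/557)] = -16.1 J/K.

ΔS = -16.1 J/K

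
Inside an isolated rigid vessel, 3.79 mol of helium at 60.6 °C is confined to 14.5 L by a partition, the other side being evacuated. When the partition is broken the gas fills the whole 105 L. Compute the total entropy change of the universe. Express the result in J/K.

ΔS_universe = 62.4 J/K

For an ideal gas in free expansion Q = 0 and W = 0, so T is unchanged.
Entropy is a state function; using a reversible isothermal path, ΔS_gas = nR ln(V₂/V₁) = 3.79 × 8.314 × ln(105/14.5) = 62.4 J/K.
The insulated surroundings exchange no heat, so ΔS_surr = 0 and ΔS_universe = ΔS_gas.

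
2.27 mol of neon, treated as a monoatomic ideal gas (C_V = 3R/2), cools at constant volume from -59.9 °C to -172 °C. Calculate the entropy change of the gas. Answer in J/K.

ΔS = -21.1 J/K

In kelvin: T₁ = 213.25 K, T₂ = 101.15 K. At constant volume, ΔS = nC_V ln(T₂/T₁) with C_V = 3R/2 = 12.47 J mol⁻¹ K⁻¹.
ΔS = 2.27 × 12.47 × ln(101.15/213.25) = -21.1 J/K.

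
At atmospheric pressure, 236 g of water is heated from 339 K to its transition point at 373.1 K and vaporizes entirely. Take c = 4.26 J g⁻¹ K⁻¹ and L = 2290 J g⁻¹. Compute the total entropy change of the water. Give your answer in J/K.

ΔS = 1540 J/K

Warming step: ΔS₁ = m c ln(T_tr/T_i) = 236 × 4.26 × ln(373.1/339) = 96.36 J/K.
Phase change: ΔS₂ = +mL/T_tr = 236 × 2290 / 373.1 = 1448.5 J/K.
ΔS_total = (96.36) + (1448.5) = 1540 J/K.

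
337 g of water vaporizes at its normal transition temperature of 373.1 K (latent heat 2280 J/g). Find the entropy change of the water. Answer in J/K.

Heat absorbed by the substance: Q = mL = 337 × 2280 = 768360 J.
At constant T, ΔS = Q_rev/T = 768360 / 373.1 = 2060 J/K.

ΔS = 2060 J/K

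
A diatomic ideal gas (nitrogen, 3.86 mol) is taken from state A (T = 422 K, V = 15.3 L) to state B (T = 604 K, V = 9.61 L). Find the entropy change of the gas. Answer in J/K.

Entropy is a state function: ΔS = nC_V ln(T₂/T₁) + nR ln(V₂/V₁), with C_V = 5R/2 = 20.79 J mol⁻¹ K⁻¹ for a diatomic ideal gas.
ΔS = 3.86 × [20.79 × ln(604/422) + 8.314 × ln(9.61/15.3)] = 13.8 J/K.

ΔS = 13.8 J/K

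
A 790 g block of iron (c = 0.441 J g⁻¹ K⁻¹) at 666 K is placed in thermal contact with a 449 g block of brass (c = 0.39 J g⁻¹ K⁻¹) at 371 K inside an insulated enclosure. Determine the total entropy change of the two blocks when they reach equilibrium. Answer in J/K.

Energy balance: T_f = (m₁c₁T₁ + m₂c₂T₂)/(m₁c₁ + m₂c₂) = 567.32 K.
ΔS₁ = m₁c₁ ln(T_f/T₁) = 348.39 × ln(567.32/666) = -55.87 J/K.
ΔS₂ = m₂c₂ ln(T_f/T₂) = 175.11 × ln(567.32/371) = 74.37 J/K.
ΔS_total = -55.87 + 74.37 = 18.5 J/K.

ΔS_total = 18.5 J/K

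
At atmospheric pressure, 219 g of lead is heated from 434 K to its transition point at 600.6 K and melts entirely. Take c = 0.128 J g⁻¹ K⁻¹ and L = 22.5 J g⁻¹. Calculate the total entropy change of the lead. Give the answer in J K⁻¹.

ΔS = 17.3 J/K

Warming step: ΔS₁ = m c ln(T_tr/T_i) = 219 × 0.128 × ln(600.6/434) = 9.107 J/K.
Phase change: ΔS₂ = +mL/T_tr = 219 × 22.5 / 600.6 = 8.204 J/K.
ΔS_total = (9.107) + (8.204) = 17.3 J/K.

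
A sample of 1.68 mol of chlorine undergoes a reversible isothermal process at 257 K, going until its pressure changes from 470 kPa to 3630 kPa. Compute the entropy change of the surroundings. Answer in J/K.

ΔS_surr = 28.6 J/K

For an isothermal ideal gas ΔS_gas = nR ln(P₁/P₂) = 1.68 × 8.314 × ln(470/3630) = -28.6 J/K.
The process is reversible, so ΔS_surr = −ΔS_gas = 28.6 J/K and ΔS_universe = 0.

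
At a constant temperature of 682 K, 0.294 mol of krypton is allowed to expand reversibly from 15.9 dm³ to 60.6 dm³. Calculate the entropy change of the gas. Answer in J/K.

ΔS_gas = 3.27 J/K

For an isothermal ideal gas ΔS_gas = nR ln(V₂/V₁) = 0.294 × 8.314 × ln(60.6/15.9) = 3.27 J/K.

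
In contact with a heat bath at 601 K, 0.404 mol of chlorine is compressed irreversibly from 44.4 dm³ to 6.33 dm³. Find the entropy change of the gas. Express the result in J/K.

Entropy is a state function, so ΔS_gas depends only on the end states.
For an isothermal ideal gas ΔS_gas = nR ln(V₂/V₁) = 0.404 × 8.314 × ln(6.33/44.4) = -6.54 J/K.

ΔS_gas = -6.54 J/K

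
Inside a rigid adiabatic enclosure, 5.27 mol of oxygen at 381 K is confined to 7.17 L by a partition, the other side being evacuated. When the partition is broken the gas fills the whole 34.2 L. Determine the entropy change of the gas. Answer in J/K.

ΔS_gas = 68.5 J/K

For an ideal gas in free expansion Q = 0 and W = 0, so T is unchanged.
Entropy is a state function; using a reversible isothermal path, ΔS_gas = nR ln(V₂/V₁) = 5.27 × 8.314 × ln(34.2/7.17) = 68.5 J/K.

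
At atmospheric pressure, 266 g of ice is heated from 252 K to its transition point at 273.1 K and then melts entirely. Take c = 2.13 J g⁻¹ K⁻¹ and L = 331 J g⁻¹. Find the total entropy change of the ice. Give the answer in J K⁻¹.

Warming step: ΔS₁ = m c ln(T_tr/T_i) = 266 × 2.13 × ln(273.1/252) = 45.56 J/K.
Phase change: ΔS₂ = +mL/T_tr = 266 × 331 / 273.1 = 322.4 J/K.
ΔS_total = (45.56) + (322.4) = 368 J/K.

ΔS = 368 J/K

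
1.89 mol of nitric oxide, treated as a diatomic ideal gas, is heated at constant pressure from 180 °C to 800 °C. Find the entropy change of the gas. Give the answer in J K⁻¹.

ΔS = 47.4 J/K

In kelvin: T₁ = 453.15 K, T₂ = 1073.15 K. At constant pressure, ΔS = nC_p ln(T₂/T₁) with C_p = 7R/2 = 29.1 J mol⁻¹ K⁻¹.
ΔS = 1.89 × 29.1 × ln(1073.15/453.15) = 47.4 J/K.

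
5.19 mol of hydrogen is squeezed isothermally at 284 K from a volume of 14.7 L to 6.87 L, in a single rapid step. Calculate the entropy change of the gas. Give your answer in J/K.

ΔS_gas = -32.8 J/K

Entropy is a state function, so ΔS_gas depends only on the end states.
For an isothermal ideal gas ΔS_gas = nR ln(V₂/V₁) = 5.19 × 8.314 × ln(6.87/14.7) = -32.8 J/K.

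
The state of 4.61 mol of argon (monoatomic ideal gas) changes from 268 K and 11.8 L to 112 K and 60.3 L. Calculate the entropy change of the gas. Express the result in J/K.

ΔS = 12.4 J/K

Entropy is a state function: ΔS = nC_V ln(T₂/T₁) + nR ln(V₂/V₁), with C_V = 3R/2 = 12.47 J mol⁻¹ K⁻¹ for a monoatomic ideal gas.
ΔS = 4.61 × [12.47 × ln(112/268) + 8.314 × ln(60.3/11.8)] = 12.4 J/K.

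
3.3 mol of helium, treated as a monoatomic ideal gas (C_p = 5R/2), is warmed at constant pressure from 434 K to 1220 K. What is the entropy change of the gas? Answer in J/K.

ΔS = 70.9 J/K

At constant pressure, ΔS = nC_p ln(T₂/T₁) with C_p = 5R/2 = 20.79 J mol⁻¹ K⁻¹.
ΔS = 3.3 × 20.79 × ln(1220/434) = 70.9 J/K.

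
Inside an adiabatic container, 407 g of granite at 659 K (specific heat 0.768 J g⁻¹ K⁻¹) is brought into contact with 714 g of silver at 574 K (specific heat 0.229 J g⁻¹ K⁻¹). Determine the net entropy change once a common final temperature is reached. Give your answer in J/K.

ΔS_total = 1.01 J/K

Energy balance: T_f = (m₁c₁T₁ + m₂c₂T₂)/(m₁c₁ + m₂c₂) = 629.81 K.
ΔS₁ = m₁c₁ ln(T_f/T₁) = 312.576 × ln(629.81/659) = -14.16 J/K.
ΔS₂ = m₂c₂ ln(T_f/T₂) = 163.506 × ln(629.81/574) = 15.17 J/K.
ΔS_total = -14.16 + 15.17 = 1.01 J/K.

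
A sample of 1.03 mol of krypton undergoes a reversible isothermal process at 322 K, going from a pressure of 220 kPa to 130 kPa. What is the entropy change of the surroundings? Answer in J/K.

For an isothermal ideal gas ΔS_gas = nR ln(P₁/P₂) = 1.03 × 8.314 × ln(220/130) = 4.51 J/K.
The process is reversible, so ΔS_surr = −ΔS_gas = -4.51 J/K and ΔS_universe = 0.

ΔS_surr = -4.51 J/K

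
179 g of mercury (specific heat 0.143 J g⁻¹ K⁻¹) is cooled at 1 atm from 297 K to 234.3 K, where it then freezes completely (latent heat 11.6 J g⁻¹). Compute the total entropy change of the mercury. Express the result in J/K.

ΔS = -14.9 J/K

Cooling step: ΔS₁ = m c ln(T_tr/T_i) = 179 × 0.143 × ln(234.3/297) = -6.07 J/K.
Phase change: ΔS₂ = −mL/T_tr = −179 × 11.6 / 234.3 = -8.862 J/K.
ΔS_total = (-6.07) + (-8.862) = -14.9 J/K.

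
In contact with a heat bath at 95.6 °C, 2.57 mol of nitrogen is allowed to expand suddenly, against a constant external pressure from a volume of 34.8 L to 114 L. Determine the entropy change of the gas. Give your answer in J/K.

Entropy is a state function, so ΔS_gas depends only on the end states.
For an isothermal ideal gas ΔS_gas = nR ln(V₂/V₁) = 2.57 × 8.314 × ln(114/34.8) = 25.4 J/K.

ΔS_gas = 25.4 J/K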